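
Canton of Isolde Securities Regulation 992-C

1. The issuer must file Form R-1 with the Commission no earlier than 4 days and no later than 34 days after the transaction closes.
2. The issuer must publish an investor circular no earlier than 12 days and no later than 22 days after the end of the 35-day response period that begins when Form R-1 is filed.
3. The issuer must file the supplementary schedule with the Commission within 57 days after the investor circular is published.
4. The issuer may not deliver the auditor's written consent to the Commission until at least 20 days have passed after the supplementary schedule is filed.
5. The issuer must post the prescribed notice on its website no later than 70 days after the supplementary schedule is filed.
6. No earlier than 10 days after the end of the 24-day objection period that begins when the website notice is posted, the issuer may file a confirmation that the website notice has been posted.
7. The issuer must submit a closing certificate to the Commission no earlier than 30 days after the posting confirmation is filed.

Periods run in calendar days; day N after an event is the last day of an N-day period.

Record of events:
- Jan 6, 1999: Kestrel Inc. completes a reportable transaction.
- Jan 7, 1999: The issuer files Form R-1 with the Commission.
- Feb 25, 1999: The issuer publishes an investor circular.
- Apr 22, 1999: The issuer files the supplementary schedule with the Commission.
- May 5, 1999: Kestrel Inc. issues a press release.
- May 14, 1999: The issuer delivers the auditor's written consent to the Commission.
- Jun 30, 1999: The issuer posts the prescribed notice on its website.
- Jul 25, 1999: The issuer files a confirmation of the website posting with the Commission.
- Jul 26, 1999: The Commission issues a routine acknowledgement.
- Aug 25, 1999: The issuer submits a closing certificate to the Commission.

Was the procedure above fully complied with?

No

Step 1: the window is 4–34 days after Jan 6, 1999 (when the transaction closes), so Jan 10, 1999 through Feb 9, 1999; Jan 7, 1999 is 3 days too early.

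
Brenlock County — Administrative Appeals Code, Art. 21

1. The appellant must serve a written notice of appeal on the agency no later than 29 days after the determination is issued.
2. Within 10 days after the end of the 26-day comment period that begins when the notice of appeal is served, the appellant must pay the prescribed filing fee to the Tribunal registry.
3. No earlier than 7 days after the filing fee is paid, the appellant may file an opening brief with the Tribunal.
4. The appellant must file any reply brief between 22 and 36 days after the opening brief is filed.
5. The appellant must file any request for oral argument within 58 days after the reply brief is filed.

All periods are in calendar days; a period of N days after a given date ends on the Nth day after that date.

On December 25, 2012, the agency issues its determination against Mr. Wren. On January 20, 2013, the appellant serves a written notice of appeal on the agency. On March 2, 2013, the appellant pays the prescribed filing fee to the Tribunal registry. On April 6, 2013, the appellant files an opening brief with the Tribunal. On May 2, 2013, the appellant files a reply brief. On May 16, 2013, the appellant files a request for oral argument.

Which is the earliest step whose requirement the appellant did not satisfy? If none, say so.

Step 1 — counting 29 days from December 25, 2012 (when the determination is issued) gives a deadline of January 23, 2013; done January 20, 2013 — timely.
Step 2 — counting 10 days from February 15, 2013 (end of the 26-day comment period, which began when the notice of appeal is served on January 20, 2013) gives a deadline of February 25, 2013; done March 2, 2013 — 5 days late.

Step 2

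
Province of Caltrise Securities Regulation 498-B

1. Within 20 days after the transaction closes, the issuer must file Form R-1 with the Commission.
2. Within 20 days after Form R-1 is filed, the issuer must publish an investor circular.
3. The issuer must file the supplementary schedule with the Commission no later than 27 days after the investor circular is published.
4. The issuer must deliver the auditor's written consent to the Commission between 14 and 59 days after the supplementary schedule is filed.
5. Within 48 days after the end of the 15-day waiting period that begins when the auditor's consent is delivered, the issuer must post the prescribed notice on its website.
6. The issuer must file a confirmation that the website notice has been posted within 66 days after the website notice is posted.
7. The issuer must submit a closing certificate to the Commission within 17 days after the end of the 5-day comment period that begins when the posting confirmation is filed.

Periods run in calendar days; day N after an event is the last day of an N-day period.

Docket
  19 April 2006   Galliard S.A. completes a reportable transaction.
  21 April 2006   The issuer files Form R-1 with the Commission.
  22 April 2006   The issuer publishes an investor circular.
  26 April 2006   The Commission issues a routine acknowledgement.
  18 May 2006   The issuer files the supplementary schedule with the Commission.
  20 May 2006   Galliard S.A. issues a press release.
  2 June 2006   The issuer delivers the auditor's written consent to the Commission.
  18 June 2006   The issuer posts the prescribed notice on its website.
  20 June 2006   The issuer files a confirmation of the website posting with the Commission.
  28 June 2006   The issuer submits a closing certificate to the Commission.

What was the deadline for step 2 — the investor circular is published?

Step 2 runs from 21 April 2006, when Form R-1 is filed. 20 days after 21 April 2006 is 11 May 2006.

11 May 2006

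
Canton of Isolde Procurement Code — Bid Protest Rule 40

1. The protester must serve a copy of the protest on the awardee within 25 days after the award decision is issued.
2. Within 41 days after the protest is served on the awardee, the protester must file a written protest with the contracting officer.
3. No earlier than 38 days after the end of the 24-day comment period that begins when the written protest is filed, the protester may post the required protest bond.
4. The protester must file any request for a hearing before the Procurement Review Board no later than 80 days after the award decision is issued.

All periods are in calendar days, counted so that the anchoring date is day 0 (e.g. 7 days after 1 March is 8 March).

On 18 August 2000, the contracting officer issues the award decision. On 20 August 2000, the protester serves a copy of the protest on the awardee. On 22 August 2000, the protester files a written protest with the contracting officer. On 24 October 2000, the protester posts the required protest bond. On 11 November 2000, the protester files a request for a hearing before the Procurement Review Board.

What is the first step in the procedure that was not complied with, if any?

Step 4

Step 1: 25 days after 18 August 2000 (when the award decision is issued) is 12 September 2000; done 20 August 2000 — timely.
Step 2: 41 days after 20 August 2000 (when the protest is served on the awardee) is 30 September 2000; 22 August 2000 is within that limit.
Step 3: the earliest permitted date is 38 days after 15 September 2000 (end of the 24-day comment period, which began when the written protest is filed on 22 August 2000), i.e. 23 October 2000; done 24 October 2000 — permitted.
Step 4: 80 days after 18 August 2000 (when the award decision is issued) is 6 November 2000; 11 November 2000 misses that deadline by 5 days.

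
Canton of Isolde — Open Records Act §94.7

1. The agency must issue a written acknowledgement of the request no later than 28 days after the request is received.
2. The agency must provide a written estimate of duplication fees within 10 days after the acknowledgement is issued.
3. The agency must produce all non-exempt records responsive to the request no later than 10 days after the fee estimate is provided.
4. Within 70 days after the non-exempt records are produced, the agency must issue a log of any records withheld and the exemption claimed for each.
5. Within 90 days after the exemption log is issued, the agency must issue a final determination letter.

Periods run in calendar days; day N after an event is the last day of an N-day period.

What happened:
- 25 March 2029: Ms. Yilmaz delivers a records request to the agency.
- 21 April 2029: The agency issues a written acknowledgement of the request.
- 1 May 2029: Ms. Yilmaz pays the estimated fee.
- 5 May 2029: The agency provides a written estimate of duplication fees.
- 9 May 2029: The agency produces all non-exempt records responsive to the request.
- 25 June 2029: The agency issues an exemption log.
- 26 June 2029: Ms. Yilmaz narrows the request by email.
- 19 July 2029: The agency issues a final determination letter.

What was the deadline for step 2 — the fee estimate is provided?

1 May 2029

Step 2 runs from 21 April 2029, when the acknowledgement is issued. 10 days after 21 April 2029 is 1 May 2029.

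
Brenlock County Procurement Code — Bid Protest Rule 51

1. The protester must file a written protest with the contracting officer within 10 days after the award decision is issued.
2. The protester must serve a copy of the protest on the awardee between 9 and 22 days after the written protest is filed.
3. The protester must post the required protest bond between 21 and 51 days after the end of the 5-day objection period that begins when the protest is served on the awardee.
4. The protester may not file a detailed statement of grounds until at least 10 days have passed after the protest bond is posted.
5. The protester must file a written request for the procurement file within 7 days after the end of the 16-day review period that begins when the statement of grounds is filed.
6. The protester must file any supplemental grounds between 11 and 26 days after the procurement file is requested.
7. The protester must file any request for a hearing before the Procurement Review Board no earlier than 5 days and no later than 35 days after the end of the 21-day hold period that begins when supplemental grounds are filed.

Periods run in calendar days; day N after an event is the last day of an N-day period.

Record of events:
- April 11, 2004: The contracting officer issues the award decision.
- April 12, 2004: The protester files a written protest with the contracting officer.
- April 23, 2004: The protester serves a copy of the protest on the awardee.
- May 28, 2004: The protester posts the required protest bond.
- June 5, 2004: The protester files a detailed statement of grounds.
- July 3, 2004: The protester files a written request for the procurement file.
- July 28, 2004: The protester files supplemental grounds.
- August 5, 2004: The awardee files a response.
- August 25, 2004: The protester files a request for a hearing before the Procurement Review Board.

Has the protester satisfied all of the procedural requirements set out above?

No

(1) due by April 11, 2004 + 10 days = April 21, 2004; completed April 12, 2004, before the deadline.
(2) the permitted window runs from April 12, 2004 + 9 = April 21, 2004 to April 12, 2004 + 22 = May 4, 2004; done April 23, 2004 — within the window.
(3) the permitted window runs from April 28, 2004 + 21 = May 19, 2004 to April 28, 2004 + 51 = June 18, 2004; done May 28, 2004 — within the window.
(4) permitted from May 28, 2004 + 10 days = June 7, 2004 onward; done June 5, 2004 — 2 days too early.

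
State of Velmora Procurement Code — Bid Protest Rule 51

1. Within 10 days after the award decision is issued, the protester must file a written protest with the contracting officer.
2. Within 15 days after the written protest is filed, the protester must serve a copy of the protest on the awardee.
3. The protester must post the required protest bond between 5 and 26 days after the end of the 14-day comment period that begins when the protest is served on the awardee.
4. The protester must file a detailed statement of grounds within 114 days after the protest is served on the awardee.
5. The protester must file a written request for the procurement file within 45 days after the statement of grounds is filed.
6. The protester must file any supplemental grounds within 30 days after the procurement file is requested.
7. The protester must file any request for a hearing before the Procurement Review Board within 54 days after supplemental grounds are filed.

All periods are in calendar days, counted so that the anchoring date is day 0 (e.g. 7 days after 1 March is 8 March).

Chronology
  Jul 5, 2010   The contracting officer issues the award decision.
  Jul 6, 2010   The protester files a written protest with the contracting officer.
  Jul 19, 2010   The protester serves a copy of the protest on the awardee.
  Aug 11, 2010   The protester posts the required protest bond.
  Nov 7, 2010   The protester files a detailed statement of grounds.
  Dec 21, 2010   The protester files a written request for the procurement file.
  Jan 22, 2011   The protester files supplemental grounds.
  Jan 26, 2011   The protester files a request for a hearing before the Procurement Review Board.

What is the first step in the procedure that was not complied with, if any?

Step 6

Step 1 — counting 10 days from Jul 5, 2010 (when the award decision is issued) gives a deadline of Jul 15, 2010; completed Jul 6, 2010, before the deadline.
Step 2 — counting 15 days from Jul 6, 2010 (when the written protest is filed) gives a deadline of Jul 21, 2010; completed Jul 19, 2010, before the deadline.
Step 3 — 5 and 26 days from Aug 2, 2010 (end of the 14-day comment period, which began when the protest is served on the awardee on Jul 19, 2010) are Aug 7, 2010 and Aug 28, 2010 respectively; done Aug 11, 2010 — within the window.
Step 4 — counting 114 days from Jul 19, 2010 (when the protest is served on the awardee) gives a deadline of Nov 10, 2010; done Nov 7, 2010 — timely.
Step 5 — counting 45 days from Nov 7, 2010 (when the statement of grounds is filed) gives a deadline of Dec 22, 2010; Dec 21, 2010 is within that limit.
Step 6 — counting 30 days from Dec 21, 2010 (when the procurement file is requested) gives a deadline of Jan 20, 2011; Jan 22, 2011 misses that deadline by 2 days.
The procedure was therefore not followed at step 6.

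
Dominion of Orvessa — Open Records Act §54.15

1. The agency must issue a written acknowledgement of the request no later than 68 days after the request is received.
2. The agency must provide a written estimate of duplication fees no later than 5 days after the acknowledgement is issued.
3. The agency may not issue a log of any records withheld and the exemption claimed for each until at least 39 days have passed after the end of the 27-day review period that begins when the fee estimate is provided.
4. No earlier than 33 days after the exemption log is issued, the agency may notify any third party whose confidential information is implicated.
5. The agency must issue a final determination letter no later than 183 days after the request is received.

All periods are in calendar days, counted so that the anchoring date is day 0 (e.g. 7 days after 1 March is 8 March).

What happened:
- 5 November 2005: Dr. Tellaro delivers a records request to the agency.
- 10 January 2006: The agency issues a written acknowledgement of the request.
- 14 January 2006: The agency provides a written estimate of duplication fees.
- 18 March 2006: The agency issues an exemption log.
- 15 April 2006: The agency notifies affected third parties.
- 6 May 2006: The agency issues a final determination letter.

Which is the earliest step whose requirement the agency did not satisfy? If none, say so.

Step 1: 68 days after 5 November 2005 (when the request is received) is 12 January 2006; 10 January 2006 is within that limit.
Step 2: 5 days after 10 January 2006 (when the acknowledgement is issued) is 15 January 2006; done 14 January 2006 — timely.
Step 3: the earliest permitted date is 39 days after 10 February 2006 (end of the 27-day review period, which began when the fee estimate is provided on 14 January 2006), i.e. 21 March 2006; acted on 18 March 2006, 3 days prematurely.
Later steps need not be reached.

Step 3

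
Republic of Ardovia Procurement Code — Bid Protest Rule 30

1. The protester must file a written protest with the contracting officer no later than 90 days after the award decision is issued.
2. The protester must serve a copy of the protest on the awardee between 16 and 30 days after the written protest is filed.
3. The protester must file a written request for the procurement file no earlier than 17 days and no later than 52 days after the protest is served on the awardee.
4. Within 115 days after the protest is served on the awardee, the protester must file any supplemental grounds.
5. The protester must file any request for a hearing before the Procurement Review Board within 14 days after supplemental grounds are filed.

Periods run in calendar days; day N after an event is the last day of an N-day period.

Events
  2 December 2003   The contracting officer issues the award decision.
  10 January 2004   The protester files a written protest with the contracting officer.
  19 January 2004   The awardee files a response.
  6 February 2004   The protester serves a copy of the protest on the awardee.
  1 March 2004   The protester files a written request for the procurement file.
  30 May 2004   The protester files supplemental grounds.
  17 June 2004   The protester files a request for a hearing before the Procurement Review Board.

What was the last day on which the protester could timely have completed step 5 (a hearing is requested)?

Step 5 runs from 30 May 2004, when supplemental grounds are filed. 14 days after 30 May 2004 is 13 June 2004.

13 June 2004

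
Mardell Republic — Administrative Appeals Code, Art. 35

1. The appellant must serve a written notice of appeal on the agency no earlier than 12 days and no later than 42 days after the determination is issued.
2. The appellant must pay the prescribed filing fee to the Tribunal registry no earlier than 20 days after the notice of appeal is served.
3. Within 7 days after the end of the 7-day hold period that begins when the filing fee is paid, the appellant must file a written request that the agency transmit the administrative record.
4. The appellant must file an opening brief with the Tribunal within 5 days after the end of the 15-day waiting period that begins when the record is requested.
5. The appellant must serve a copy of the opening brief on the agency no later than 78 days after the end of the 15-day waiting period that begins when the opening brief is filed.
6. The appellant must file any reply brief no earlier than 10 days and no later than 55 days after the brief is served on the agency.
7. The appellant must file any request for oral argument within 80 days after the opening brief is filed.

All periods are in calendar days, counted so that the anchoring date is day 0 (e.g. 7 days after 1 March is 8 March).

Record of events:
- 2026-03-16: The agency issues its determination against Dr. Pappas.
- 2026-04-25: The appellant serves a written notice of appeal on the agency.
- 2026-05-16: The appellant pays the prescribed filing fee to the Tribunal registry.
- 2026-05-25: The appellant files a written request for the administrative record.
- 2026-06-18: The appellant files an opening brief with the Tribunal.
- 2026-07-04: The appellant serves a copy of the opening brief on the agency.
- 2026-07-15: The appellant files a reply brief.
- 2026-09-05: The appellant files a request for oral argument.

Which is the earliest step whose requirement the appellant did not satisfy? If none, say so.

Step 4

(1) the permitted window runs from 2026-03-16 + 12 = 2026-03-28 to 2026-03-16 + 42 = 2026-04-27; done 2026-04-25, which is between those dates.
(2) permitted from 2026-04-25 + 20 days = 2026-05-15 onward; done 2026-05-16, after the minimum wait.
(3) due by 2026-05-23 + 7 days = 2026-05-30; 2026-05-25 is within that limit.
(4) due by 2026-06-09 + 5 days = 2026-06-14; 2026-06-18 misses that deadline by 4 days.
No need to go further; step 4 was not satisfied.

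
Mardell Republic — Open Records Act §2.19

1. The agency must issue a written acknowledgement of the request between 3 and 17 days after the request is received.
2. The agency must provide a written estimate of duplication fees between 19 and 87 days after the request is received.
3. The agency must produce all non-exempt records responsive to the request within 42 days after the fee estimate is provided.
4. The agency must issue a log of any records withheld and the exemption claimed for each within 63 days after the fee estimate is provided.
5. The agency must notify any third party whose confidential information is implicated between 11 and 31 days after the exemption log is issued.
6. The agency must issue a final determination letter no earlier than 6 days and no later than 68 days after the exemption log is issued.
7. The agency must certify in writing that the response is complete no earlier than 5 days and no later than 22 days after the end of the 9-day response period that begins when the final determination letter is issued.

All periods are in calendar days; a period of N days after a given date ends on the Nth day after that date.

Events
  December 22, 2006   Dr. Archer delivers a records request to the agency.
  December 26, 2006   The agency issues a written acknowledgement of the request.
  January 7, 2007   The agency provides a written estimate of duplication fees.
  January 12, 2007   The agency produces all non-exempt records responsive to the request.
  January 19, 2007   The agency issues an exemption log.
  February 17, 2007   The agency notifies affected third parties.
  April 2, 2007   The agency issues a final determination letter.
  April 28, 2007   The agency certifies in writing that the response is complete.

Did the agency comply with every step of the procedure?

No

Step 1: the window is 3–17 days after December 22, 2006 (when the request is received), so December 25, 2006 through January 8, 2007; December 26, 2006 falls inside that range.
Step 2: the window is 19–87 days after December 22, 2006 (when the request is received), so January 10, 2007 through March 19, 2007; done January 7, 2007 — 3 days before the window opened.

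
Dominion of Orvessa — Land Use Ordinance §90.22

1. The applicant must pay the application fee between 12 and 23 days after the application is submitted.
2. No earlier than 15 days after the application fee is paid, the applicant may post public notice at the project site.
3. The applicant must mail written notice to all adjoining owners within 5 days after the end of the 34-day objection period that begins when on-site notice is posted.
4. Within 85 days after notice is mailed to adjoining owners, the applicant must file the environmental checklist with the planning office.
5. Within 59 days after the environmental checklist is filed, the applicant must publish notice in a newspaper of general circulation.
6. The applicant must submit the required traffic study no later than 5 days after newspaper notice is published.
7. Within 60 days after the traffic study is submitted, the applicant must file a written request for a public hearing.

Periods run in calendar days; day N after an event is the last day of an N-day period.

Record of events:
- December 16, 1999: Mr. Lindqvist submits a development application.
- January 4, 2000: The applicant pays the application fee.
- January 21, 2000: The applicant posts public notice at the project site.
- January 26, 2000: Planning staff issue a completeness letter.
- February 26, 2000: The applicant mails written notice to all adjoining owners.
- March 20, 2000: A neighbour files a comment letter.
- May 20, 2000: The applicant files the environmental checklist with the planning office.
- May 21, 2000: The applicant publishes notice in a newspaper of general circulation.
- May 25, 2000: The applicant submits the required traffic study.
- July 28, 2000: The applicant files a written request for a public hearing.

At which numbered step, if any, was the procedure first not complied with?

Step 7

Step 1: the window is 12–23 days after December 16, 1999 (when the application is submitted), so December 28, 1999 through January 8, 2000; done January 4, 2000 — within the window.
Step 2: the earliest permitted date is 15 days after January 4, 2000 (when the application fee is paid), i.e. January 19, 2000; done January 21, 2000 — permitted.
Step 3: 5 days after February 24, 2000 (end of the 34-day objection period, which began when on-site notice is posted on January 21, 2000) is February 29, 2000; done February 26, 2000 — timely.
Step 4: 85 days after February 26, 2000 (when notice is mailed to adjoining owners) is May 21, 2000; completed May 20, 2000, before the deadline.
Step 5: 59 days after May 20, 2000 (when the environmental checklist is filed) is July 18, 2000; completed May 21, 2000, before the deadline.
Step 6: 5 days after May 21, 2000 (when newspaper notice is published) is May 26, 2000; done May 25, 2000 — timely.
Step 7: 60 days after May 25, 2000 (when the traffic study is submitted) is July 24, 2000; July 28, 2000 misses that deadline by 4 days.
No need to go further; step 7 was not satisfied.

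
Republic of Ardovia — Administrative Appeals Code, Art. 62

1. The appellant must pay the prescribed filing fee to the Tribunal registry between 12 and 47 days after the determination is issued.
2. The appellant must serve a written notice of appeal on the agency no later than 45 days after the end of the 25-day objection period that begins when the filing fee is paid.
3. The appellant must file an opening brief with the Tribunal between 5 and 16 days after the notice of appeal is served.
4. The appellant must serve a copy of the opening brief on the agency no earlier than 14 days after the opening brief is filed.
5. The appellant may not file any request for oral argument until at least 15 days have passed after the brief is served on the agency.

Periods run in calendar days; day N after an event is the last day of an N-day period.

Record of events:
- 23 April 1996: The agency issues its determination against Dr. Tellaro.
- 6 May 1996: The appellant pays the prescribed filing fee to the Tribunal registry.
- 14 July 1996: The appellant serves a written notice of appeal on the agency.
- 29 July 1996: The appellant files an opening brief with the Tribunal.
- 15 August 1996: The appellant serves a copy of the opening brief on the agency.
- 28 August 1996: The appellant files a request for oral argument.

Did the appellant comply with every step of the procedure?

Step 1 — 12 and 47 days from 23 April 1996 (when the determination is issued) are 5 May 1996 and 9 June 1996 respectively; 6 May 1996 falls inside that range.
Step 2 — counting 45 days from 31 May 1996 (end of the 25-day objection period, which began when the filing fee is paid on 6 May 1996) gives a deadline of 15 July 1996; done 14 July 1996 — timely.
Step 3 — 5 and 16 days from 14 July 1996 (when the notice of appeal is served) are 19 July 1996 and 30 July 1996 respectively; done 29 July 1996 — within the window.
Step 4 — must wait 14 days from 29 July 1996 (when the opening brief is filed), so not before 12 August 1996; done 15 August 1996, after the minimum wait.
Step 5 — must wait 15 days from 15 August 1996 (when the brief is served on the agency), so not before 30 August 1996; 28 August 1996 is 2 days before the earliest permitted date.
Later steps need not be reached.

No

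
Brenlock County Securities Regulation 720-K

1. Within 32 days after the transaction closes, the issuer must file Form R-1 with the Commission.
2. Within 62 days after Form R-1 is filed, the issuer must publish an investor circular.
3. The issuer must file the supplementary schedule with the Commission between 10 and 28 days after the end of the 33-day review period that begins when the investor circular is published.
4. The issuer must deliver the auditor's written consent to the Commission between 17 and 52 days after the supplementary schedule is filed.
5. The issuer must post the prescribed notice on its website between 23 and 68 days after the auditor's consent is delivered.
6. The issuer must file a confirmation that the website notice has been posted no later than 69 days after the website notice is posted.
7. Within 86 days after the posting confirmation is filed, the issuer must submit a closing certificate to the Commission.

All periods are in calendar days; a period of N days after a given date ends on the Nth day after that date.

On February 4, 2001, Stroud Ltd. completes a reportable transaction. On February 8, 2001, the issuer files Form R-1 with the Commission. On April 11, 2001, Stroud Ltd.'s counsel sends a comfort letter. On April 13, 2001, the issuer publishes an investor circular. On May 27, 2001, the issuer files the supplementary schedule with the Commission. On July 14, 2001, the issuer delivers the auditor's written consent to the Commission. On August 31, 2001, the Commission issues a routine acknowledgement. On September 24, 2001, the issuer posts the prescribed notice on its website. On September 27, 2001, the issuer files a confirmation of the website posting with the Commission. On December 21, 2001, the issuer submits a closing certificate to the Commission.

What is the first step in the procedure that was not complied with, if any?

Step 2

Step 1 — counting 32 days from February 4, 2001 (when the transaction closes) gives a deadline of March 8, 2001; completed February 8, 2001, before the deadline.
Step 2 — counting 62 days from February 8, 2001 (when Form R-1 is filed) gives a deadline of April 11, 2001; not done until April 13, 2001, 2 days after the deadline.
The analysis stops there.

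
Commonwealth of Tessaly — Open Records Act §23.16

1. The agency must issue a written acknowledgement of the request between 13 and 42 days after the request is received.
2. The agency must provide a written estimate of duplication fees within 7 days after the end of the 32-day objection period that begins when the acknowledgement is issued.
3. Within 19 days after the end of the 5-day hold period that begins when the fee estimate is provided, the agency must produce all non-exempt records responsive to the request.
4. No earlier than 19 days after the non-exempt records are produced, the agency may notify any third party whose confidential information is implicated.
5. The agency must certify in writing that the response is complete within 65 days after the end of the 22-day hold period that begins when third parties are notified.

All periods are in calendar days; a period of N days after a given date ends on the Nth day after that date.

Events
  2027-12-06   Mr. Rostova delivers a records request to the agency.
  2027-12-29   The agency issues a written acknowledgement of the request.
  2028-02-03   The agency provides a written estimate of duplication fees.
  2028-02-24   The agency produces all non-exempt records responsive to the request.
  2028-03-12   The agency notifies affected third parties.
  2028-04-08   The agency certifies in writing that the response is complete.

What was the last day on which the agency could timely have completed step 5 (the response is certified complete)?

2028-06-07

Third parties are notified on 2028-03-12; the 22-day hold period therefore ends 2028-04-03, and step 5 runs from that date. 65 days after 2028-04-03 is 2028-06-07.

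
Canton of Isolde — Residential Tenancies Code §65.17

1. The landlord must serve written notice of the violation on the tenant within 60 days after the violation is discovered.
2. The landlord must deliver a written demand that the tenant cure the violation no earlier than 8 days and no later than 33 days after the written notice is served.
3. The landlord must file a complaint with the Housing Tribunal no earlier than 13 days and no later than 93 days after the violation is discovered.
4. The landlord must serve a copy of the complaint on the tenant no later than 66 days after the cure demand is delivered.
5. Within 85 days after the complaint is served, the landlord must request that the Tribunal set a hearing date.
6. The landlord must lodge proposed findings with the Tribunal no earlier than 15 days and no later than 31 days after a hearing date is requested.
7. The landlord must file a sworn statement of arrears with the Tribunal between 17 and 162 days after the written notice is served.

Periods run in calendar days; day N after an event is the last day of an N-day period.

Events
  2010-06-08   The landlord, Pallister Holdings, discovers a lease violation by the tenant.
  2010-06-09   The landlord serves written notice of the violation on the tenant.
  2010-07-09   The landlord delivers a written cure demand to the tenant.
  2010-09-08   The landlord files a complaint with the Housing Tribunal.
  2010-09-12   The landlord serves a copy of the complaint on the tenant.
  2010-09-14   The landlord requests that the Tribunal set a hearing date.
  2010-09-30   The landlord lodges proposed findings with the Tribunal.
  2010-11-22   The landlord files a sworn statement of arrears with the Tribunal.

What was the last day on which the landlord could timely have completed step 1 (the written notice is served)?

2010-08-07

Step 1 runs from 2010-06-08, when the violation is discovered. 60 days after 2010-06-08 is 2010-08-07.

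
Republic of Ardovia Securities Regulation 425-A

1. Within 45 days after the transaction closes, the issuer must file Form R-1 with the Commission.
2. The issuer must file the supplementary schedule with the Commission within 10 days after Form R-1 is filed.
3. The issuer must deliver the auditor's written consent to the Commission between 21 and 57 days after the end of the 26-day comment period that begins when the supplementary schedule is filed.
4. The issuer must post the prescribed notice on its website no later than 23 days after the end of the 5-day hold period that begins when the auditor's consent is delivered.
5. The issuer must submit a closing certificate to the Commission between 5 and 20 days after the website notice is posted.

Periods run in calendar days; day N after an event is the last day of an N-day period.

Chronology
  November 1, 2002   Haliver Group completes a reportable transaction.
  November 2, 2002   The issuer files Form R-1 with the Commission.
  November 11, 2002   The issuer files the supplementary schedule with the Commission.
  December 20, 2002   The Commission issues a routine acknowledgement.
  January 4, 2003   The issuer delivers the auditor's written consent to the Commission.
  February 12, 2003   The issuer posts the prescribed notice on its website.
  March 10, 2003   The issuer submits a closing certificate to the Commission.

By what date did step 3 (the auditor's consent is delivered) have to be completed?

The supplementary schedule is filed on November 11, 2002; the 26-day comment period therefore ends December 7, 2002, and step 3 runs from that date. The window is 21–57 days after December 7, 2002; it closes on February 2, 2003.

February 2, 2003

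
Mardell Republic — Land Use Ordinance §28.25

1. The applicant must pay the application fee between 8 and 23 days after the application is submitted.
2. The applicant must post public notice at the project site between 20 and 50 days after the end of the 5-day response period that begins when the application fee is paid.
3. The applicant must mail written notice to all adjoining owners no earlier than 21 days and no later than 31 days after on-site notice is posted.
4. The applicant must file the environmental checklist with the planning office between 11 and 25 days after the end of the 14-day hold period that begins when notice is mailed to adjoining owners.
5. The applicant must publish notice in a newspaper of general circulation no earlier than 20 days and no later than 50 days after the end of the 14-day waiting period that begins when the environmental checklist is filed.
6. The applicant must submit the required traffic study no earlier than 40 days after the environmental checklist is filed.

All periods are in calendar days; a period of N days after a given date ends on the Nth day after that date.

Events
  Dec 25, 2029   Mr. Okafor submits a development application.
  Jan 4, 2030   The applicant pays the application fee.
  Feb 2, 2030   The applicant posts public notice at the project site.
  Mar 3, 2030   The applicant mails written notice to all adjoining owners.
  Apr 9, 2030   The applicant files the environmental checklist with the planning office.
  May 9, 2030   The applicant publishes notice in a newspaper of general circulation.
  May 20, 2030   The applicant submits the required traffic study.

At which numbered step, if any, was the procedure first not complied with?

Step 5

Step 1: the window is 8–23 days after Dec 25, 2029 (when the application is submitted), so Jan 2, 2030 through Jan 17, 2030; done Jan 4, 2030, which is between those dates.
Step 2: the window is 20–50 days after Jan 9, 2030 (end of the 5-day response period, which began when the application fee is paid on Jan 4, 2030), so Jan 29, 2030 through Feb 28, 2030; Feb 2, 2030 falls inside that range.
Step 3: the window is 21–31 days after Feb 2, 2030 (when on-site notice is posted), so Feb 23, 2030 through Mar 5, 2030; done Mar 3, 2030, which is between those dates.
Step 4: the window is 11–25 days after Mar 17, 2030 (end of the 14-day hold period, which began when notice is mailed to adjoining owners on Mar 3, 2030), so Mar 28, 2030 through Apr 11, 2030; done Apr 9, 2030, which is between those dates.
Step 5: the window is 20–50 days after Apr 23, 2030 (end of the 14-day waiting period, which began when the environmental checklist is filed on Apr 9, 2030), so May 13, 2030 through Jun 12, 2030; done May 9, 2030 — 4 days before the window opened.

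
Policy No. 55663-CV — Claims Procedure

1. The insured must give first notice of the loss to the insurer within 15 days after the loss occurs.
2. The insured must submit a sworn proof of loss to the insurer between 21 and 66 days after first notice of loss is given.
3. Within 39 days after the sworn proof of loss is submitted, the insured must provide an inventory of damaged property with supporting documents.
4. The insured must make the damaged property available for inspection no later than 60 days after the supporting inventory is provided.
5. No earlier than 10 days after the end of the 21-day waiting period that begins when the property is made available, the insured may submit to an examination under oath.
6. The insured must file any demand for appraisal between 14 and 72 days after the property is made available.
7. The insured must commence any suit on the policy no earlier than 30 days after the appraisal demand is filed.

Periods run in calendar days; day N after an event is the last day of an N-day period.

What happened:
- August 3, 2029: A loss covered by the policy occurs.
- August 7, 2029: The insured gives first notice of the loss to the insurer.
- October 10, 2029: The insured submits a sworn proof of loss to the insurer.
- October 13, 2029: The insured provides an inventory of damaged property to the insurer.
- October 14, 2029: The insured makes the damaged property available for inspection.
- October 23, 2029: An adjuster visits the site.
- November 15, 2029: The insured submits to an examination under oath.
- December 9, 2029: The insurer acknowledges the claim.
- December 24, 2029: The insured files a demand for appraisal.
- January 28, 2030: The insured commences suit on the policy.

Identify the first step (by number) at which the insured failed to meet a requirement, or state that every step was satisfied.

Step 1 — counting 15 days from August 3, 2029 (when the loss occurs) gives a deadline of August 18, 2029; done August 7, 2029 — timely.
Step 2 — 21 and 66 days from August 7, 2029 (when first notice of loss is given) are August 28, 2029 and October 12, 2029 respectively; done October 10, 2029 — within the window.
Step 3 — counting 39 days from October 10, 2029 (when the sworn proof of loss is submitted) gives a deadline of November 18, 2029; completed October 13, 2029, before the deadline.
Step 4 — counting 60 days from October 13, 2029 (when the supporting inventory is provided) gives a deadline of December 12, 2029; October 14, 2029 is within that limit.
Step 5 — must wait 10 days from November 4, 2029 (end of the 21-day waiting period, which began when the property is made available on October 14, 2029), so not before November 14, 2029; done November 15, 2029 — permitted.
Step 6 — 14 and 72 days from October 14, 2029 (when the property is made available) are October 28, 2029 and December 25, 2029 respectively; done December 24, 2029, which is between those dates.
Step 7 — must wait 30 days from December 24, 2029 (when the appraisal demand is filed), so not before January 23, 2030; done January 28, 2030, after the minimum wait.

None — every step was satisfied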